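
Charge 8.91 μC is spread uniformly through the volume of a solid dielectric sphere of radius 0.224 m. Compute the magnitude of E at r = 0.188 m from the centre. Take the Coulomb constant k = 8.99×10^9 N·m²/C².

E ≈ 1.34×10^6 N/C

By spherical symmetry E is radial; choose a Gaussian sphere of radius r = 0.188 m (r < R).
For a uniform sphere the enclosed fraction is (r/R)³, so Q_enc = (8.91 μC)(0.188/0.224)³ = 5.268×10^-6 C.
Applying ∮E·dA = Q_enc/ε₀ with Φ = E(4πr²):
E = k|Q_enc|/r² = (8.99×10^9)(5.268e-6)/(0.188)² = 1.34×10^6 N/C.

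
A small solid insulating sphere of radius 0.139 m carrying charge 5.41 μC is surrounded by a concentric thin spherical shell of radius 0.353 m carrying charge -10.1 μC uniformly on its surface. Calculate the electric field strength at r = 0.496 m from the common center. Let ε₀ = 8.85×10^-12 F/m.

|E| = 1.71×10^5 V/m

By spherical symmetry E is radial; choose a Gaussian sphere of radius r = 0.496 m (r > 0.353 m, enclosing both).
Q_enc = (5.41 μC) + (-10.1 μC) = -4.69×10^-6 C.
By Gauss's law, ∮E·dA = E·4πr² = Q_enc/ε₀.
E = |Q_enc|/(4πε₀r²) = (4.69×10^-6)/(4π·8.85×10^-12·(0.496)²) = 1.71×10^5 N/C.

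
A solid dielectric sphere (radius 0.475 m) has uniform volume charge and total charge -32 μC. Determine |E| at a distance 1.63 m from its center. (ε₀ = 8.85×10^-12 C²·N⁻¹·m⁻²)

Take a concentric spherical Gaussian surface of radius r = 1.63 m (r > R, so the entire charge is enclosed).
Q_enc = -32 μC = -3.20×10^-5 C.
Gauss's law: E·4πr² = Q_enc/ε₀.
E = |Q_enc|/(4πε₀r²) = (3.20×10^-5)/(4π·8.85×10^-12·(1.63)²) = 1.08e5 N/C.

|E| = 1.08e5 N/C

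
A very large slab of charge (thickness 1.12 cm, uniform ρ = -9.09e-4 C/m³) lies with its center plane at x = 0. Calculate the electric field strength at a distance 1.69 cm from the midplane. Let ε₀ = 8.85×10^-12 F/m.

The point |x| = 1.69 cm lies outside the slab (half-thickness 0.0056 m). A symmetric pillbox spanning the full slab encloses Q_enc = ρ·d·A.
Flux = 2EA ⇒ E = |ρ|d/(2ε₀), independent of distance outside.
E = (9.09×10^-4)(0.0112)/(2·8.85×10^-12) = 5.75×10^5 N/C.

|E| = 5.75e5 N/C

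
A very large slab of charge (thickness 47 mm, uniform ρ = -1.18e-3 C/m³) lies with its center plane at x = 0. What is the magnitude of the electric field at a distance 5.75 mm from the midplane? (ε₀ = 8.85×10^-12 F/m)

By symmetry E is perpendicular to the slab. A Gaussian pillbox from −5.75 mm to +5.75 mm (face area A) lies entirely within the slab.
Q_enc = ρ·(2x)·A and flux = 2EA, so 2EA = 2ρxA/ε₀ ⇒ E = |ρ|x/ε₀.
E = (1.18e-3)(0.00575)/(8.85×10^-12) = 7.67×10^5 N/C.

E ≈ 7.67×10^5 N/C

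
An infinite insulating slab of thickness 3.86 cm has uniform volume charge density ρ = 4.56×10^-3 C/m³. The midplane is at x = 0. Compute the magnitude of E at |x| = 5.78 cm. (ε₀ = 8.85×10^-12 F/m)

|E| ≈ 9.94e6 V/m

The point |x| = 5.78 cm lies outside the slab (half-thickness 0.0193 m). A symmetric pillbox spanning the full slab encloses Q_enc = ρ·d·A.
Flux = 2EA ⇒ E = |ρ|d/(2ε₀), independent of distance outside.
E = (4.56×10^-3)(0.0386)/(2·8.85×10^-12) = 9.94e6 N/C.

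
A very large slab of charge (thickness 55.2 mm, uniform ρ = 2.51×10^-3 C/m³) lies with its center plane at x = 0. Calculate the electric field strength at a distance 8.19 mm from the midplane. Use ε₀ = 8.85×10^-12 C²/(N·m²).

E ≈ 2.32×10^6 N/C

By symmetry E is perpendicular to the slab. A Gaussian pillbox from −8.19 mm to +8.19 mm (face area A) lies entirely within the slab.
Q_enc = ρ·(2x)·A and flux = 2EA, so 2EA = 2ρxA/ε₀ ⇒ E = |ρ|x/ε₀.
E = (2.51×10^-3)(0.00819)/(8.85×10^-12) = 2.32×10^6 N/C.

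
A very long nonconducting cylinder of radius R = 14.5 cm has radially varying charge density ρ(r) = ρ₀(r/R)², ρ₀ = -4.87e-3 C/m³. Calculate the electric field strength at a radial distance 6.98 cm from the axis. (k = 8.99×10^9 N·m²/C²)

2.22×10^6 V/m

By cylindrical symmetry E is radial; use a coaxial Gaussian cylinder of radius 6.98 cm and length L (r < R).
Integrating ρ over the cross-section to radius r: λ_enc = (2πρ₀/R²) ∫₀^r r'^3 dr' = 2πρ₀ r^4/(4·R²) = -8.636e-6 C/m.
Since E is radial and uniform over the curved surface, Φ = E·2πrL = Q_enc/ε₀ = λ_enc L/ε₀.
E = 2k|λ_enc|/r = 2(8.99×10^9)(8.636×10^-6)/(0.0698) = 2.22e6 N/C.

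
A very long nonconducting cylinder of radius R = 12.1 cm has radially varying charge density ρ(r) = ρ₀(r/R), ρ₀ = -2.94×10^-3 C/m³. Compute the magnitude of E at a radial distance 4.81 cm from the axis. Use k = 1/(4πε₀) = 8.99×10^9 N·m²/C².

Coaxial Gaussian cylinder, radius r = 4.81 cm, length L (r < R).
Integrating ρ over the cross-section to radius r: λ_enc = (2πρ₀/R) ∫₀^r r'^2 dr' = 2πρ₀ r^3/(3·R) = -5.663e-6 C/m.
By Gauss's law (flux through the curved wall only), E·2πrL = λ_enc L/ε₀.
E = 2k|λ_enc|/r = 2(8.99×10^9)(5.663×10^-6)/(0.0481) = 2.12e6 N/C.

|E| ≈ 2.12×10^6 V/m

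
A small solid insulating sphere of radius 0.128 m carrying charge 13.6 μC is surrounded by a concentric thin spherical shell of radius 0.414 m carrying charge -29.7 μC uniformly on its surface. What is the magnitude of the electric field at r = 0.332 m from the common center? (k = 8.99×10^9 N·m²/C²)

By spherical symmetry E is radial; choose a Gaussian sphere of radius r = 0.332 m (between the bodies, 0.128 m < r < 0.414 m).
The shell at 0.414 m lies outside the Gaussian surface, so Q_enc = 13.6 μC = 1.36e-5 C.
Applying ∮E·dA = Q_enc/ε₀ with Φ = E(4πr²):
E = k|Q_enc|/r² = (8.99×10^9)(1.36e-5)/(0.332)² = 1.11×10^6 N/C.

E ≈ 1.11e6 N/C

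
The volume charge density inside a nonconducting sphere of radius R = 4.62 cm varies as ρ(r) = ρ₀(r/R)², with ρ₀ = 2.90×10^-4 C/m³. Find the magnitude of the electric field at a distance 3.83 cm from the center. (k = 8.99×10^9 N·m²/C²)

|E| ≈ 1.72×10^5 V/m

Use a concentric Gaussian sphere at r = 3.83 cm (r < R).
Integrate the density: Q_enc = 4π ∫₀^r ρ₀(r'/R)^2 r'² dr' = 4πρ₀ r^5/(5·R²) = 2.814×10^-8 C.
Gauss's law: E·4πr² = Q_enc/ε₀.
E = k|Q_enc|/r² = (8.99×10^9)(2.814×10^-8)/(0.0383)² = 1.72×10^5 N/C.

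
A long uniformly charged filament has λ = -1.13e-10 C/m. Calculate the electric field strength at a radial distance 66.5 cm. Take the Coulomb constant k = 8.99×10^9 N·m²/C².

By cylindrical symmetry E is radial; use a coaxial Gaussian cylinder of radius 66.5 cm and length L.
Q_enc = λL, so λ_enc = -1.13×10^-10 C/m.
By Gauss's law (flux through the curved wall only), E·2πrL = λ_enc L/ε₀.
E = 2k|λ_enc|/r = 2(8.99×10^9)(1.13×10^-10)/(0.665) = 3.06 N/C.

|E| = 3.06 V/m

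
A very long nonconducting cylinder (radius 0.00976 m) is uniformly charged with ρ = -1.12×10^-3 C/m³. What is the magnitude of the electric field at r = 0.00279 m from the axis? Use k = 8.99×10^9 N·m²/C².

1.77×10^5 N/C

Take a coaxial cylindrical Gaussian surface of radius r = 0.00279 m and length L (r < R).
Enclosed charge per unit length: λ_enc = ρ·πr² = (-1.12e-3)π(0.00279)² = -2.739e-8 C/m.
Since E is radial and uniform over the curved surface, Φ = E·2πrL = Q_enc/ε₀ = λ_enc L/ε₀.
E = 2k|λ_enc|/r = 2(8.99×10^9)(2.739×10^-8)/(0.00279) = 1.77e5 N/C.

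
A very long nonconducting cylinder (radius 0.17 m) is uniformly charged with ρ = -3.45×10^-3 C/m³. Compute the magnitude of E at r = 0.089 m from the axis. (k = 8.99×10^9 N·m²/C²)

Take a coaxial cylindrical Gaussian surface of radius r = 0.089 m and length L (r < R).
Enclosed charge per unit length: λ_enc = ρ·πr² = (-3.45×10^-3)π(0.089)² = -8.585×10^-5 C/m.
Applying ∮E·dA = Q_enc/ε₀ with the end caps contributing no flux:
E = 2k|λ_enc|/r = 2(8.99×10^9)(8.585×10^-5)/(0.089) = 1.73e7 N/C.

|E| = 1.73×10^7 N/C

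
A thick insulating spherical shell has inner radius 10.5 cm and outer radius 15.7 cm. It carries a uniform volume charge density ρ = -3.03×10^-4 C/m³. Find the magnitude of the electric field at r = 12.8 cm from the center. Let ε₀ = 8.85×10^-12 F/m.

Take a concentric spherical Gaussian surface of radius r = 12.8 cm (within the shell material, 10.5 cm < r < 15.7 cm).
Enclosed charge is the volume from a to r: Q_enc = (4π/3)ρ(r³ − a³) = -1.192×10^-6 C.
Gauss's law: E·4πr² = Q_enc/ε₀.
E = |Q_enc|/(4πε₀r²) = (1.192×10^-6)/(4π·8.85×10^-12·(0.128)²) = 6.54×10^5 N/C.

E ≈ 6.54×10^5 N/C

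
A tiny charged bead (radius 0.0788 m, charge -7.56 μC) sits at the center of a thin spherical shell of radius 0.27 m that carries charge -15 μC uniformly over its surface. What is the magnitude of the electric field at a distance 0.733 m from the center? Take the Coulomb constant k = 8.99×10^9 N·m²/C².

3.77×10^5 N/C

Take a concentric spherical Gaussian surface of radius r = 0.733 m (r > 0.27 m, enclosing both).
Q_enc = (-7.56 μC) + (-15 μC) = -2.256×10^-5 C.
By Gauss's law, ∮E·dA = E·4πr² = Q_enc/ε₀.
E = k|Q_enc|/r² = (8.99×10^9)(2.256×10^-5)/(0.733)² = 3.77×10^5 N/C.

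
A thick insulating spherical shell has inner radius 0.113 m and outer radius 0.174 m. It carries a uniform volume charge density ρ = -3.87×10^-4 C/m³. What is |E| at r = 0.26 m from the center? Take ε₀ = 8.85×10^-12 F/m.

By spherical symmetry E is radial; choose a Gaussian sphere of radius r = 0.26 m (r > 0.174 m, enclosing the whole shell).
Q_enc = ρ·(4π/3)(b³ − a³) = (-3.87×10^-4)·(4π/3)·((0.174)³ − (0.113)³) = -6.201e-6 C.
Applying ∮E·dA = Q_enc/ε₀ with Φ = E(4πr²):
E = |Q_enc|/(4πε₀r²) = (6.201×10^-6)/(4π·8.85×10^-12·(0.26)²) = 8.25×10^5 N/C.

|E| = 8.25×10^5 V/m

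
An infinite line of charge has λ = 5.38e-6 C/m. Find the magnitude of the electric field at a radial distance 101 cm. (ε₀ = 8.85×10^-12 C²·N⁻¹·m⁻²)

9.58×10^4 N/C

By cylindrical symmetry E is radial; use a coaxial Gaussian cylinder of radius 101 cm and length L.
Q_enc = λL, so λ_enc = 5.38×10^-6 C/m.
Applying ∮E·dA = Q_enc/ε₀ with the end caps contributing no flux:
E = |λ_enc|/(2πε₀r) = (5.38×10^-6)/(2π·8.85×10^-12·1.01) = 9.58×10^4 N/C.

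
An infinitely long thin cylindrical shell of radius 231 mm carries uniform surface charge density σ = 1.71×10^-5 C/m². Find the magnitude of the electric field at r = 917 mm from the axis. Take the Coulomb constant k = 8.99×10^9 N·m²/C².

Take a coaxial cylindrical Gaussian surface of radius r = 917 mm and length L (r > 231 mm).
The whole shell is enclosed: λ_enc = σ·2πR = (1.71×10^-5)·2π·(0.231) = 2.482×10^-5 C/m.
Gauss's law: E·2πrL = λ_enc L/ε₀.
E = 2k|λ_enc|/r = 2(8.99×10^9)(2.482e-5)/(0.917) = 4.87×10^5 N/C.

|E| ≈ 4.87×10^5 N/C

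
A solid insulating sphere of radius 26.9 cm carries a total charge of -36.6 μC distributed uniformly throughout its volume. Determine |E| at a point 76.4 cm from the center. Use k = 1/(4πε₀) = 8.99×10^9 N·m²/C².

|E| = 5.64×10^5 N/C

Take a concentric spherical Gaussian surface of radius r = 76.4 cm (r > R, so the entire charge is enclosed).
Q_enc = -36.6 μC = -3.66e-5 C.
Gauss's law: E·4πr² = Q_enc/ε₀.
E = k|Q_enc|/r² = (8.99×10^9)(3.66×10^-5)/(0.764)² = 5.64×10^5 N/C.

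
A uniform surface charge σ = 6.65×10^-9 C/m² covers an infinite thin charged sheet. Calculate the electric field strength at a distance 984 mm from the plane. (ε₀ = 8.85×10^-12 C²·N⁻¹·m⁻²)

E = 376 N/C

Choose a cylindrical pillbox piercing the sheet, end faces (area A) parallel to it.
Only the two end caps contribute flux: Φ = 2EA. With Q_enc = σA, Gauss's law gives E = |σ|/(2ε₀).
E = |σ|/(2ε₀) = (6.65×10^-9)/(2·8.85×10^-12) = 376 N/C.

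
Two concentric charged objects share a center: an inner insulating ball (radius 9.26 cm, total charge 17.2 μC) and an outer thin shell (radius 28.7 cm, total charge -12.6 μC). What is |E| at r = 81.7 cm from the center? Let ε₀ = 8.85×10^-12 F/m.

Take a concentric spherical Gaussian surface of radius r = 81.7 cm (r > 28.7 cm, enclosing both).
Q_enc = (17.2 μC) + (-12.6 μC) = 4.60×10^-6 C.
Since E is radial and uniform over the Gaussian sphere, Φ = E·4πr² = Q_enc/ε₀.
E = |Q_enc|/(4πε₀r²) = (4.60×10^-6)/(4π·8.85×10^-12·(0.817)²) = 6.20×10^4 N/C.

E ≈ 6.20×10^4 V/m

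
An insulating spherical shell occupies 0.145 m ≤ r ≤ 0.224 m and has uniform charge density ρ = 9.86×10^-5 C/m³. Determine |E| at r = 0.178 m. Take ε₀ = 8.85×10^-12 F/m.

Symmetry ⇒ E = E(r) r̂. Gaussian sphere of radius r = 0.178 m (within the shell material, 0.145 m < r < 0.224 m).
Only the shell between 0.145 m and r is enclosed: Q_enc = ρ·(4π/3)(r³ − a³) = (9.86e-5)·(4π/3)·((0.178)³ − (0.145)³) = 1.07e-6 C.
Since E is radial and uniform over the Gaussian sphere, Φ = E·4πr² = Q_enc/ε₀.
E = |Q_enc|/(4πε₀r²) = (1.07×10^-6)/(4π·8.85×10^-12·(0.178)²) = 3.04×10^5 N/C.

3.04e5 V/m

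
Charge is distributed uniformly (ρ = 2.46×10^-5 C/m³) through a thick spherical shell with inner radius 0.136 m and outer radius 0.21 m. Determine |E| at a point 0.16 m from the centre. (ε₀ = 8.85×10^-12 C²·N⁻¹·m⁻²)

|E| = 5.72×10^4 V/m

Symmetry ⇒ E = E(r) r̂. Gaussian sphere of radius r = 0.16 m (within the shell material, 0.136 m < r < 0.21 m).
Only the shell between 0.136 m and r is enclosed: Q_enc = ρ·(4π/3)(r³ − a³) = (2.46×10^-5)·(4π/3)·((0.16)³ − (0.136)³) = 1.629×10^-7 C.
Since E is radial and uniform over the Gaussian sphere, Φ = E·4πr² = Q_enc/ε₀.
E = |Q_enc|/(4πε₀r²) = (1.629e-7)/(4π·8.85×10^-12·(0.16)²) = 5.72e4 N/C.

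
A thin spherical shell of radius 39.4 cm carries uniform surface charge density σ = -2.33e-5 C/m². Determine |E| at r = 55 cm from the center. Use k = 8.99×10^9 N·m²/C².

Symmetry ⇒ E = E(r) r̂. Gaussian sphere of radius r = 55 cm (r > 39.4 cm).
The entire shell is enclosed: Q_enc = σ·4πR² = (-2.33e-5)·4π·(0.394)² = -4.545e-5 C.
By Gauss's law, ∮E·dA = E·4πr² = Q_enc/ε₀.
E = k|Q_enc|/r² = (8.99×10^9)(4.545×10^-5)/(0.55)² = 1.35×10^6 N/C.

E ≈ 1.35e6 N/C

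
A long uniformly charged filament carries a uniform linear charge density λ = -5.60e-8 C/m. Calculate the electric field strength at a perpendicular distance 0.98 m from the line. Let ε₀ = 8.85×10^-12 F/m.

E = 1.03e3 N/C

Take a coaxial cylindrical Gaussian surface of radius r = 0.98 m and length L.
Q_enc = λL, so λ_enc = -5.60e-8 C/m.
Applying ∮E·dA = Q_enc/ε₀ with the end caps contributing no flux:
E = |λ_enc|/(2πε₀r) = (5.60×10^-8)/(2π·8.85×10^-12·0.98) = 1.03×10^3 N/C.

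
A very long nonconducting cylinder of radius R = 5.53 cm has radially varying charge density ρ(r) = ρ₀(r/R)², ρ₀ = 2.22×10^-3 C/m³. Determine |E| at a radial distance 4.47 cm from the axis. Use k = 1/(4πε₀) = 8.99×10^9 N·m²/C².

Coaxial Gaussian cylinder, radius r = 4.47 cm, length L (r < R).
Integrating ρ over the cross-section to radius r: λ_enc = (2πρ₀/R²) ∫₀^r r'^3 dr' = 2πρ₀ r^4/(4·R²) = 4.553e-6 C/m.
Applying ∮E·dA = Q_enc/ε₀ with the end caps contributing no flux:
E = 2k|λ_enc|/r = 2(8.99×10^9)(4.553×10^-6)/(0.0447) = 1.83×10^6 N/C.

E ≈ 1.83×10^6 V/m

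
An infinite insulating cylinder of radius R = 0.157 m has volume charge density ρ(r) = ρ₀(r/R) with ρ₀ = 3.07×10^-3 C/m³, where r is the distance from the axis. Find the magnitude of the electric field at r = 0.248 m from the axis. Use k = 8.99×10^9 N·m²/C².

|E| = 1.15×10^7 N/C

By cylindrical symmetry E is radial; use a coaxial Gaussian cylinder of radius 0.248 m and length L (r > R, full charge per length enclosed).
λ_enc = 2π ∫₀^R ρ₀(r'/R)^1 r' dr' = 2πρ₀R²/3 = 1.585×10^-4 C/m.
Since E is radial and uniform over the curved surface, Φ = E·2πrL = Q_enc/ε₀ = λ_enc L/ε₀.
E = 2k|λ_enc|/r = 2(8.99×10^9)(1.585e-4)/(0.248) = 1.15e7 N/C.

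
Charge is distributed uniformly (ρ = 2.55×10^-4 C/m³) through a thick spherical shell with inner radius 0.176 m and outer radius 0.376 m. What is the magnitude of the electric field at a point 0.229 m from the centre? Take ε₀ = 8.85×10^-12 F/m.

Take a concentric spherical Gaussian surface of radius r = 0.229 m (within the shell material, 0.176 m < r < 0.376 m).
Enclosed charge is the volume from a to r: Q_enc = (4π/3)ρ(r³ − a³) = 7.004×10^-6 C.
Since E is radial and uniform over the Gaussian sphere, Φ = E·4πr² = Q_enc/ε₀.
E = |Q_enc|/(4πε₀r²) = (7.004×10^-6)/(4π·8.85×10^-12·(0.229)²) = 1.20×10^6 N/C.

|E| ≈ 1.20×10^6 V/m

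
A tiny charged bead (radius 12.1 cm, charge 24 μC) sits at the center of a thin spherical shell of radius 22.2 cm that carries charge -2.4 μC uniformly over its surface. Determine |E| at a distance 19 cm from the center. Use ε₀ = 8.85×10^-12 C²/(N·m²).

|E| ≈ 5.98e6 V/m

Symmetry ⇒ E = E(r) r̂. Gaussian sphere of radius r = 19 cm (between the bodies, 12.1 cm < r < 22.2 cm).
Only the inner charge is enclosed; the outer shell contributes nothing inside itself. Q_enc = 24 μC = 2.40×10^-5 C.
Gauss's law: E·4πr² = Q_enc/ε₀.
E = |Q_enc|/(4πε₀r²) = (2.40×10^-5)/(4π·8.85×10^-12·(0.19)²) = 5.98×10^6 N/C.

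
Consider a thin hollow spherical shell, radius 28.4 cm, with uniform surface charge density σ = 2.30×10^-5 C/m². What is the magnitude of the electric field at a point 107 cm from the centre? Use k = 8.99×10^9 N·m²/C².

|E| ≈ 1.83×10^5 V/m

Use a concentric Gaussian sphere at r = 107 cm (r > 28.4 cm).
The entire shell is enclosed: Q_enc = σ·4πR² = (2.30e-5)·4π·(0.284)² = 2.331×10^-5 C.
Gauss's law: E·4πr² = Q_enc/ε₀.
E = k|Q_enc|/r² = (8.99×10^9)(2.331×10^-5)/(1.07)² = 1.83×10^5 N/C.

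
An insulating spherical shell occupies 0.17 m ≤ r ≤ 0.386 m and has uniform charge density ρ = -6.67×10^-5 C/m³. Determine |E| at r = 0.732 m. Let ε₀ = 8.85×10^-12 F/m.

By spherical symmetry E is radial; choose a Gaussian sphere of radius r = 0.732 m (r > 0.386 m, enclosing the whole shell).
Q_enc = ρ·(4π/3)(b³ − a³) = (-6.67×10^-5)·(4π/3)·((0.386)³ − (0.17)³) = -1.47×10^-5 C.
By Gauss's law, ∮E·dA = E·4πr² = Q_enc/ε₀.
E = |Q_enc|/(4πε₀r²) = (1.47×10^-5)/(4π·8.85×10^-12·(0.732)²) = 2.47×10^5 N/C.

|E| = 2.47e5 N/C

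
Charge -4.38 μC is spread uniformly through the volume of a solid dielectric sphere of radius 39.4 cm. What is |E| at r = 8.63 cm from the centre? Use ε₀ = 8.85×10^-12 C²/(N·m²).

By spherical symmetry E is radial; choose a Gaussian sphere of radius r = 8.63 cm (r < R).
For a uniform sphere the enclosed fraction is (r/R)³, so Q_enc = (-4.38 μC)(0.0863/0.394)³ = -4.603e-8 C.
Gauss's law: E·4πr² = Q_enc/ε₀.
E = |Q_enc|/(4πε₀r²) = (4.603×10^-8)/(4π·8.85×10^-12·(0.0863)²) = 5.56×10^4 N/C.

E = 5.56×10^4 V/m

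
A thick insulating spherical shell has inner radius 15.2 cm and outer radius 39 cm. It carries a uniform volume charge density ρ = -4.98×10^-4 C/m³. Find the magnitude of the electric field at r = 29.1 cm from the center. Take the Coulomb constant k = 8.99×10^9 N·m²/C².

Symmetry ⇒ E = E(r) r̂. Gaussian sphere of radius r = 29.1 cm (within the shell material, 15.2 cm < r < 39 cm).
Enclosed charge is the volume from a to r: Q_enc = (4π/3)ρ(r³ − a³) = -4.408×10^-5 C.
Applying ∮E·dA = Q_enc/ε₀ with Φ = E(4πr²):
E = k|Q_enc|/r² = (8.99×10^9)(4.408×10^-5)/(0.291)² = 4.68e6 N/C.

4.68×10^6 V/m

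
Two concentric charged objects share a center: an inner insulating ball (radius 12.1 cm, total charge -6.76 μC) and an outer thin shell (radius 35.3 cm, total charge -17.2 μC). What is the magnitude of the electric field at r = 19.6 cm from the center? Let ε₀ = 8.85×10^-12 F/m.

|E| ≈ 1.58e6 N/C

By spherical symmetry E is radial; choose a Gaussian sphere of radius r = 19.6 cm (between the bodies, 12.1 cm < r < 35.3 cm).
Only the inner charge is enclosed; the outer shell contributes nothing inside itself. Q_enc = -6.76 μC = -6.76×10^-6 C.
Since E is radial and uniform over the Gaussian sphere, Φ = E·4πr² = Q_enc/ε₀.
E = |Q_enc|/(4πε₀r²) = (6.76e-6)/(4π·8.85×10^-12·(0.196)²) = 1.58×10^6 N/C.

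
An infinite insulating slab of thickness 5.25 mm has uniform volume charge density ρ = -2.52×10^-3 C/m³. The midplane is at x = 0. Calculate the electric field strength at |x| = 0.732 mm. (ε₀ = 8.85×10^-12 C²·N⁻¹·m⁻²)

E ≈ 2.08×10^5 V/m

By symmetry E is perpendicular to the slab. A Gaussian pillbox from −0.732 mm to +0.732 mm (face area A) lies entirely within the slab.
Q_enc = ρ·(2x)·A and flux = 2EA, so 2EA = 2ρxA/ε₀ ⇒ E = |ρ|x/ε₀.
E = (2.52e-3)(0.000732)/(8.85×10^-12) = 2.08×10^5 N/C.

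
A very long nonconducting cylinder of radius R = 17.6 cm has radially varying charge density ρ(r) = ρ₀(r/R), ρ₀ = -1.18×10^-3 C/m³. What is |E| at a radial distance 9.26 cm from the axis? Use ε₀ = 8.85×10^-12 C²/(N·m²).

E = 2.17e6 N/C

By cylindrical symmetry E is radial; use a coaxial Gaussian cylinder of radius 9.26 cm and length L (r < R).
λ_enc = ∫₀^r ρ(r')·2πr' dr' = (2πρ₀/R)·r^3/3 = -1.115×10^-5 C/m.
Since E is radial and uniform over the curved surface, Φ = E·2πrL = Q_enc/ε₀ = λ_enc L/ε₀.
E = |λ_enc|/(2πε₀r) = (1.115e-5)/(2π·8.85×10^-12·0.0926) = 2.17e6 N/C.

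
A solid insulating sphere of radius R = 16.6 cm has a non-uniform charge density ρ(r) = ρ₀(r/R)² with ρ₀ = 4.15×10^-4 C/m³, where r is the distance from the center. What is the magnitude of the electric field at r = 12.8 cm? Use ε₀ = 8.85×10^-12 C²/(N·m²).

7.14×10^5 N/C

Take a concentric spherical Gaussian surface of radius r = 12.8 cm (r < R).
Q_enc = ∫₀^r ρ(r')·4πr'² dr' = (4πρ₀/R²) ∫₀^r r'^4 dr' = 4πρ₀ r^5/(5·R²) = 1.301×10^-6 C.
By Gauss's law, ∮E·dA = E·4πr² = Q_enc/ε₀.
E = |Q_enc|/(4πε₀r²) = (1.301e-6)/(4π·8.85×10^-12·(0.128)²) = 7.14×10^5 N/C.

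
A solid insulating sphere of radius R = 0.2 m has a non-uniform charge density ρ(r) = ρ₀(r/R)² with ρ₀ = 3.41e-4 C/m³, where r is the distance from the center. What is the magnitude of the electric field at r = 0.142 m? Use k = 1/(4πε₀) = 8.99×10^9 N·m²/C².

By spherical symmetry E is radial; choose a Gaussian sphere of radius r = 0.142 m (r < R).
Q_enc = ∫₀^r ρ(r')·4πr'² dr' = (4πρ₀/R²) ∫₀^r r'^4 dr' = 4πρ₀ r^5/(5·R²) = 1.237×10^-6 C.
Since E is radial and uniform over the Gaussian sphere, Φ = E·4πr² = Q_enc/ε₀.
E = k|Q_enc|/r² = (8.99×10^9)(1.237e-6)/(0.142)² = 5.52×10^5 N/C.

5.52e5 V/m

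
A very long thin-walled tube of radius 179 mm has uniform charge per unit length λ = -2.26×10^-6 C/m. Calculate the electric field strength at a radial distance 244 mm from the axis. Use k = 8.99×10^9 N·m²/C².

1.67e5 N/C

Choose a coaxial cylinder of radius r = 244 mm (arbitrary length L) as the Gaussian surface (r > 179 mm).
The full line charge is enclosed: λ_enc = -2.26e-6 C/m.
By Gauss's law (flux through the curved wall only), E·2πrL = λ_enc L/ε₀.
E = 2k|λ_enc|/r = 2(8.99×10^9)(2.26×10^-6)/(0.244) = 1.67×10^5 N/C.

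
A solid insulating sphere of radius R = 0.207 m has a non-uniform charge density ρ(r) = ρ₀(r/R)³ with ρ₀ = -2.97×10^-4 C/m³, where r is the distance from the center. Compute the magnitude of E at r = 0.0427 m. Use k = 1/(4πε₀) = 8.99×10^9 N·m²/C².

Use a concentric Gaussian sphere at r = 0.0427 m (r < R).
Integrate the density: Q_enc = 4π ∫₀^r ρ₀(r'/R)^3 r'² dr' = 4πρ₀ r^6/(6·R³) = -4.251×10^-10 C.
By Gauss's law, ∮E·dA = E·4πr² = Q_enc/ε₀.
E = k|Q_enc|/r² = (8.99×10^9)(4.251×10^-10)/(0.0427)² = 2.10×10^3 N/C.

|E| ≈ 2.10×10^3 N/C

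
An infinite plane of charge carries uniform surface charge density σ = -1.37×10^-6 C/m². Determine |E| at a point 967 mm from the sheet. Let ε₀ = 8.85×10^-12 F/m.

Choose a cylindrical pillbox piercing the sheet, end faces (area A) parallel to it.
Only the two end caps contribute flux: Φ = 2EA. With Q_enc = σA, Gauss's law gives E = |σ|/(2ε₀).
E = |σ|/(2ε₀) = (1.37×10^-6)/(2·8.85×10^-12) = 7.74×10^4 N/C.

7.74×10^4 V/m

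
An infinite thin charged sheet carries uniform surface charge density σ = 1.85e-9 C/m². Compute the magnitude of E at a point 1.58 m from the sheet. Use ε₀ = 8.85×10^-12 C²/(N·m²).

Choose a cylindrical pillbox piercing the sheet, end faces (area A) parallel to it.
Only the two end caps contribute flux: Φ = 2EA. With Q_enc = σA, Gauss's law gives E = |σ|/(2ε₀).
E = |σ|/(2ε₀) = (1.85×10^-9)/(2·8.85×10^-12) = 105 N/C.

105 N/C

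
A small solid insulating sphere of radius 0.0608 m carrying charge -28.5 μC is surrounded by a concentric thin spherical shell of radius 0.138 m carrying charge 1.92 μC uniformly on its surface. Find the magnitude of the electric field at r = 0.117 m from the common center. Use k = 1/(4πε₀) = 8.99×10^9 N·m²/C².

1.87e7 N/C

Take a concentric spherical Gaussian surface of radius r = 0.117 m (between the bodies, 0.0608 m < r < 0.138 m).
Only the inner charge is enclosed; the outer shell contributes nothing inside itself. Q_enc = -28.5 μC = -2.85×10^-5 C.
Since E is radial and uniform over the Gaussian sphere, Φ = E·4πr² = Q_enc/ε₀.
E = k|Q_enc|/r² = (8.99×10^9)(2.85e-5)/(0.117)² = 1.87e7 N/C.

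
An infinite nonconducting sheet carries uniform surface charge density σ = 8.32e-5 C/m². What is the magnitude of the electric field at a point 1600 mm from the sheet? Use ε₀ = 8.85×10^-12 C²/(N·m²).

By planar symmetry E is perpendicular to the sheet and uniform; use a Gaussian pillbox with flat faces of area A on each side of the sheet.
Only the two end caps contribute flux: Φ = 2EA. With Q_enc = σA, Gauss's law gives E = |σ|/(2ε₀).
E = |σ|/(2ε₀) = (8.32e-5)/(2·8.85×10^-12) = 4.70×10^6 N/C.

4.70×10^6 N/C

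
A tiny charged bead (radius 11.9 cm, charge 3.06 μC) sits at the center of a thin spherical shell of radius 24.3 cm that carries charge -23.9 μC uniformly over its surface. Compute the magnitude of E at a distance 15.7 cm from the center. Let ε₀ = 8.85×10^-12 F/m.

Use a concentric Gaussian sphere at r = 15.7 cm (between the bodies, 11.9 cm < r < 24.3 cm).
The shell at 24.3 cm lies outside the Gaussian surface, so Q_enc = 3.06 μC = 3.06×10^-6 C.
Since E is radial and uniform over the Gaussian sphere, Φ = E·4πr² = Q_enc/ε₀.
E = |Q_enc|/(4πε₀r²) = (3.06×10^-6)/(4π·8.85×10^-12·(0.157)²) = 1.12×10^6 N/C.

1.12e6 V/m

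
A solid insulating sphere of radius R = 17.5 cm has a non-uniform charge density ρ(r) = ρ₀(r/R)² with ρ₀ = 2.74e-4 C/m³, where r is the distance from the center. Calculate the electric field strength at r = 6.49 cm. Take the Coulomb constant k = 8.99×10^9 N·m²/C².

|E| = 5.53e4 V/m

By spherical symmetry E is radial; choose a Gaussian sphere of radius r = 6.49 cm (r < R).
Integrate the density: Q_enc = 4π ∫₀^r ρ₀(r'/R)^2 r'² dr' = 4πρ₀ r^5/(5·R²) = 2.589×10^-8 C.
Since E is radial and uniform over the Gaussian sphere, Φ = E·4πr² = Q_enc/ε₀.
E = k|Q_enc|/r² = (8.99×10^9)(2.589e-8)/(0.0649)² = 5.53×10^4 N/C.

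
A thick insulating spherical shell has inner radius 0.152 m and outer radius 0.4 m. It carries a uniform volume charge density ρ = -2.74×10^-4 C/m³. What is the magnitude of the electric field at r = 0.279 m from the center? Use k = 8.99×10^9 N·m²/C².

E = 2.41×10^6 N/C

Symmetry ⇒ E = E(r) r̂. Gaussian sphere of radius r = 0.279 m (within the shell material, 0.152 m < r < 0.4 m).
Enclosed charge is the volume from a to r: Q_enc = (4π/3)ρ(r³ − a³) = -2.09×10^-5 C.
By Gauss's law, ∮E·dA = E·4πr² = Q_enc/ε₀.
E = k|Q_enc|/r² = (8.99×10^9)(2.09×10^-5)/(0.279)² = 2.41e6 N/C.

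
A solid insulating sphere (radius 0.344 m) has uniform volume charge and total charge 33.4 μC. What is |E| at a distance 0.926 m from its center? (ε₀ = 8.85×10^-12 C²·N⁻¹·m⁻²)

By spherical symmetry E is radial; choose a Gaussian sphere of radius r = 0.926 m (r > R, so the entire charge is enclosed).
Q_enc = 33.4 μC = 3.34×10^-5 C.
Since E is radial and uniform over the Gaussian sphere, Φ = E·4πr² = Q_enc/ε₀.
E = |Q_enc|/(4πε₀r²) = (3.34×10^-5)/(4π·8.85×10^-12·(0.926)²) = 3.50e5 N/C.

3.50×10^5 V/m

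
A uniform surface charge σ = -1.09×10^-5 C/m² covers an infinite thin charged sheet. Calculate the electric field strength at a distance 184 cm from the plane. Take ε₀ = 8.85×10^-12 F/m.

The symmetry is planar: E is normal to the sheet and the same magnitude on both sides. Take a pillbox straddling the sheet with end-cap area A.
Only the two end caps contribute flux: Φ = 2EA. With Q_enc = σA, Gauss's law gives E = |σ|/(2ε₀).
E = |σ|/(2ε₀) = (1.09×10^-5)/(2·8.85×10^-12) = 6.16×10^5 N/C.

E = 6.16e5 N/C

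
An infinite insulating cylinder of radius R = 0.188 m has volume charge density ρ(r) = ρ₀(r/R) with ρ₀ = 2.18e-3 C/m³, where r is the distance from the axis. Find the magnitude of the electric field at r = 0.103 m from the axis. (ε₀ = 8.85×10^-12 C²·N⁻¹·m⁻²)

4.63×10^6 N/C

Take a coaxial cylindrical Gaussian surface of radius r = 0.103 m and length L (r < R).
λ_enc = ∫₀^r ρ(r')·2πr' dr' = (2πρ₀/R)·r^3/3 = 2.654e-5 C/m.
Since E is radial and uniform over the curved surface, Φ = E·2πrL = Q_enc/ε₀ = λ_enc L/ε₀.
E = |λ_enc|/(2πε₀r) = (2.654e-5)/(2π·8.85×10^-12·0.103) = 4.63×10^6 N/C.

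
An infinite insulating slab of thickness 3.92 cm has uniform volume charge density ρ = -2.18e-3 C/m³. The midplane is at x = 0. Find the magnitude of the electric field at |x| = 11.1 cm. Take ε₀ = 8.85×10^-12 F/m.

E = 4.83e6 N/C

The point |x| = 11.1 cm lies outside the slab (half-thickness 0.0196 m). A symmetric pillbox spanning the full slab encloses Q_enc = ρ·d·A.
Flux = 2EA ⇒ E = |ρ|d/(2ε₀), independent of distance outside.
E = (2.18×10^-3)(0.0392)/(2·8.85×10^-12) = 4.83×10^6 N/C.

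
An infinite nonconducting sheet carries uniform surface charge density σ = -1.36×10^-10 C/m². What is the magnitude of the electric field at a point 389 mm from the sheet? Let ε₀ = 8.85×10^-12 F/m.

Choose a cylindrical pillbox piercing the sheet, end faces (area A) parallel to it.
Flux Φ = 2EA and Q_enc = σA, so 2EA = σA/ε₀ ⇒ E = |σ|/(2ε₀), independent of distance.
E = |σ|/(2ε₀) = (1.36e-10)/(2·8.85×10^-12) = 7.68 N/C.

7.68 N/C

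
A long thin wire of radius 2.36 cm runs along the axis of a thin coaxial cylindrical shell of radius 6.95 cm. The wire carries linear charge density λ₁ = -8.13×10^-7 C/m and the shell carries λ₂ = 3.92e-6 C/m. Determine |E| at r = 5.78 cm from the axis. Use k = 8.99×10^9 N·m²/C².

E = 2.53×10^5 V/m

Choose a coaxial cylinder of radius r = 5.78 cm (arbitrary length L) as the Gaussian surface (between the conductors, 2.36 cm < r < 6.95 cm).
The shell at 6.95 cm lies outside the Gaussian surface, so λ_enc = λ₁ = -8.13×10^-7 C/m.
Applying ∮E·dA = Q_enc/ε₀ with the end caps contributing no flux:
E = 2k|λ_enc|/r = 2(8.99×10^9)(8.13e-7)/(0.0578) = 2.53e5 N/C.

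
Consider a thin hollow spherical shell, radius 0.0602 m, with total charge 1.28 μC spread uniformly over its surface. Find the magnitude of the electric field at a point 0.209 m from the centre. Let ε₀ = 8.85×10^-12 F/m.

|E| = 2.63×10^5 V/m

Use a concentric Gaussian sphere at r = 0.209 m (r > 0.0602 m).
The entire shell is enclosed: Q_enc = 1.28×10^-6 C.
Applying ∮E·dA = Q_enc/ε₀ with Φ = E(4πr²):
E = |Q_enc|/(4πε₀r²) = (1.28×10^-6)/(4π·8.85×10^-12·(0.209)²) = 2.63×10^5 N/C.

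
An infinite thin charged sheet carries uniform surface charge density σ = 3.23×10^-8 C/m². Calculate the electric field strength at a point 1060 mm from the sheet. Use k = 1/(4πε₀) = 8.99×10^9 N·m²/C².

E = 1.82×10^3 N/C

The symmetry is planar: E is normal to the sheet and the same magnitude on both sides. Take a pillbox straddling the sheet with end-cap area A.
Flux Φ = 2EA and Q_enc = σA, so 2EA = σA/ε₀ ⇒ E = |σ|/(2ε₀), independent of distance.
E = 2πk|σ| = 2π(8.99×10^9)(3.23e-8) = 1.82e3 N/C.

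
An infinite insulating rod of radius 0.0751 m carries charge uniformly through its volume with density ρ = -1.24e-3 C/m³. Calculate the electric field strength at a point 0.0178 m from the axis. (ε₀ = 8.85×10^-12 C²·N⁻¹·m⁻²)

Choose a coaxial cylinder of radius r = 0.0178 m (arbitrary length L) as the Gaussian surface (r < R).
Charge inside radius r per length L is ρ·πr²·L, so λ_enc = ρπr² = -1.234×10^-6 C/m.
Applying ∮E·dA = Q_enc/ε₀ with the end caps contributing no flux:
E = |λ_enc|/(2πε₀r) = (1.234×10^-6)/(2π·8.85×10^-12·0.0178) = 1.25×10^6 N/C.

1.25×10^6 N/C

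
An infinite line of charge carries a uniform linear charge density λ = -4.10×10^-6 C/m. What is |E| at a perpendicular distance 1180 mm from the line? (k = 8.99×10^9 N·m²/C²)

Take a coaxial cylindrical Gaussian surface of radius r = 1180 mm and length L.
Q_enc = λL, so λ_enc = -4.10×10^-6 C/m.
By Gauss's law (flux through the curved wall only), E·2πrL = λ_enc L/ε₀.
E = 2k|λ_enc|/r = 2(8.99×10^9)(4.10×10^-6)/(1.18) = 6.25×10^4 N/C.

E ≈ 6.25×10^4 V/m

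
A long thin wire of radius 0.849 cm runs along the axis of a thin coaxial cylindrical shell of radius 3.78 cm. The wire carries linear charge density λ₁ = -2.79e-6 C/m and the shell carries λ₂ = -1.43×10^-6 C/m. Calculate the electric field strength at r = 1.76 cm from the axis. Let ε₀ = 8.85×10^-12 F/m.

Take a coaxial cylindrical Gaussian surface of radius r = 1.76 cm and length L (between the conductors, 0.849 cm < r < 3.78 cm).
The shell at 3.78 cm lies outside the Gaussian surface, so λ_enc = λ₁ = -2.79×10^-6 C/m.
By Gauss's law (flux through the curved wall only), E·2πrL = λ_enc L/ε₀.
E = |λ_enc|/(2πε₀r) = (2.79×10^-6)/(2π·8.85×10^-12·0.0176) = 2.85×10^6 N/C.

2.85e6 N/C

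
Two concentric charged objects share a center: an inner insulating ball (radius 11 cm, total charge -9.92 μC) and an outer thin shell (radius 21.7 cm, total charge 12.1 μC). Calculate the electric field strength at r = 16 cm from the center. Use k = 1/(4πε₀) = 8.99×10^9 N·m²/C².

E ≈ 3.48e6 N/C

Use a concentric Gaussian sphere at r = 16 cm (between the bodies, 11 cm < r < 21.7 cm).
The shell at 21.7 cm lies outside the Gaussian surface, so Q_enc = -9.92 μC = -9.92×10^-6 C.
Applying ∮E·dA = Q_enc/ε₀ with Φ = E(4πr²):
E = k|Q_enc|/r² = (8.99×10^9)(9.92e-6)/(0.16)² = 3.48e6 N/C.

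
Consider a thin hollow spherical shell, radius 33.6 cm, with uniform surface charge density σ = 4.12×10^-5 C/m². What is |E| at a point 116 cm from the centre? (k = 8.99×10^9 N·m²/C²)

Take a concentric spherical Gaussian surface of radius r = 116 cm (r > 33.6 cm).
The entire shell is enclosed: Q_enc = σ·4πR² = (4.12×10^-5)·4π·(0.336)² = 5.845e-5 C.
By Gauss's law, ∮E·dA = E·4πr² = Q_enc/ε₀.
E = k|Q_enc|/r² = (8.99×10^9)(5.845×10^-5)/(1.16)² = 3.91e5 N/C.

E ≈ 3.91×10^5 V/m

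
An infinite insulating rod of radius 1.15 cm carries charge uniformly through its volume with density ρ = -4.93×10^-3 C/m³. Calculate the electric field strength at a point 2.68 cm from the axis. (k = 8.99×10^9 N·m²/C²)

E = 1.37×10^6 N/C

By cylindrical symmetry E is radial; use a coaxial Gaussian cylinder of radius 2.68 cm and length L (r > 1.15 cm, full cross-section enclosed).
λ_enc = ρ·πR² = (-4.93×10^-3)π(0.0115)² = -2.048×10^-6 C/m.
Since E is radial and uniform over the curved surface, Φ = E·2πrL = Q_enc/ε₀ = λ_enc L/ε₀.
E = 2k|λ_enc|/r = 2(8.99×10^9)(2.048e-6)/(0.0268) = 1.37e6 N/C.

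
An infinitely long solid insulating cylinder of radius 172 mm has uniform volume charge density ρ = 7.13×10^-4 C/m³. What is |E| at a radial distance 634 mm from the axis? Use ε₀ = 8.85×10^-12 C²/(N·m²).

Take a coaxial cylindrical Gaussian surface of radius r = 634 mm and length L (r > 172 mm, full cross-section enclosed).
λ_enc = ρ·πR² = (7.13×10^-4)π(0.172)² = 6.627e-5 C/m.
Since E is radial and uniform over the curved surface, Φ = E·2πrL = Q_enc/ε₀ = λ_enc L/ε₀.
E = |λ_enc|/(2πε₀r) = (6.627×10^-5)/(2π·8.85×10^-12·0.634) = 1.88×10^6 N/C.

E ≈ 1.88×10^6 V/m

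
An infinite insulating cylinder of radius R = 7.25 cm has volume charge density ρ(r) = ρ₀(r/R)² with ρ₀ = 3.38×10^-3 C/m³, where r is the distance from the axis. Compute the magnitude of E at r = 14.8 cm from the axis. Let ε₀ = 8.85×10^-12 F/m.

Coaxial Gaussian cylinder, radius r = 14.8 cm, length L (r > R, full charge per length enclosed).
λ_enc = 2π ∫₀^R ρ₀(r'/R)^2 r' dr' = 2πρ₀R²/4 = 2.791×10^-5 C/m.
Gauss's law: E·2πrL = λ_enc L/ε₀.
E = |λ_enc|/(2πε₀r) = (2.791×10^-5)/(2π·8.85×10^-12·0.148) = 3.39×10^6 N/C.

|E| ≈ 3.39×10^6 N/C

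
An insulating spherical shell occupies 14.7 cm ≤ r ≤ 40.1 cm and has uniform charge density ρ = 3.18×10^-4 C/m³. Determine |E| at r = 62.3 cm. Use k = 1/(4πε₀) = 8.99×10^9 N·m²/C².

E ≈ 1.89e6 V/m

By spherical symmetry E is radial; choose a Gaussian sphere of radius r = 62.3 cm (r > 40.1 cm, enclosing the whole shell).
Q_enc = ρ·(4π/3)(b³ − a³) = (3.18×10^-4)·(4π/3)·((0.401)³ − (0.147)³) = 8.166×10^-5 C.
Gauss's law: E·4πr² = Q_enc/ε₀.
E = k|Q_enc|/r² = (8.99×10^9)(8.166×10^-5)/(0.623)² = 1.89e6 N/C.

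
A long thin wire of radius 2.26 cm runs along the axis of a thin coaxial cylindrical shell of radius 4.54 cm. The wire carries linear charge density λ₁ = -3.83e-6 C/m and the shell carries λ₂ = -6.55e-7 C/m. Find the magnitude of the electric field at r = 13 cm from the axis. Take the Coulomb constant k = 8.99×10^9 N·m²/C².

E = 6.20×10^5 N/C

By cylindrical symmetry E is radial; use a coaxial Gaussian cylinder of radius 13 cm and length L (r > 4.54 cm, enclosing both).
λ_enc = λ₁ + λ₂ = (-3.83e-6) + (-6.55e-7) = -4.485e-6 C/m.
Applying ∮E·dA = Q_enc/ε₀ with the end caps contributing no flux:
E = 2k|λ_enc|/r = 2(8.99×10^9)(4.485×10^-6)/(0.13) = 6.20e5 N/C.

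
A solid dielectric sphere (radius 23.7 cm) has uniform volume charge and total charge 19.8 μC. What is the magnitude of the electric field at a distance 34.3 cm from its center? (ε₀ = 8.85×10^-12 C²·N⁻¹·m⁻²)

Symmetry ⇒ E = E(r) r̂. Gaussian sphere of radius r = 34.3 cm (r > R, so the entire charge is enclosed).
Q_enc = 19.8 μC = 1.98×10^-5 C.
Applying ∮E·dA = Q_enc/ε₀ with Φ = E(4πr²):
E = |Q_enc|/(4πε₀r²) = (1.98×10^-5)/(4π·8.85×10^-12·(0.343)²) = 1.51e6 N/C.

|E| ≈ 1.51e6 N/C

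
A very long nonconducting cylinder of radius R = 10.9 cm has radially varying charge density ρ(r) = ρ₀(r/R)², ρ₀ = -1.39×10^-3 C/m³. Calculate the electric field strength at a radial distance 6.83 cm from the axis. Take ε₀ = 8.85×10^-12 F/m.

By cylindrical symmetry E is radial; use a coaxial Gaussian cylinder of radius 6.83 cm and length L (r < R).
Integrating ρ over the cross-section to radius r: λ_enc = (2πρ₀/R²) ∫₀^r r'^3 dr' = 2πρ₀ r^4/(4·R²) = -3.999e-6 C/m.
Applying ∮E·dA = Q_enc/ε₀ with the end caps contributing no flux:
E = |λ_enc|/(2πε₀r) = (3.999×10^-6)/(2π·8.85×10^-12·0.0683) = 1.05e6 N/C.

|E| = 1.05e6 N/C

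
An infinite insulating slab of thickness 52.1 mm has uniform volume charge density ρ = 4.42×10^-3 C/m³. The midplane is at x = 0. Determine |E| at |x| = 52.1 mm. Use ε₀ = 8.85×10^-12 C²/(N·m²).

1.30×10^7 N/C

The point |x| = 52.1 mm lies outside the slab (half-thickness 0.02605 m). A symmetric pillbox spanning the full slab encloses Q_enc = ρ·d·A.
Flux = 2EA ⇒ E = |ρ|d/(2ε₀), independent of distance outside.
E = (4.42×10^-3)(0.0521)/(2·8.85×10^-12) = 1.30e7 N/C.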